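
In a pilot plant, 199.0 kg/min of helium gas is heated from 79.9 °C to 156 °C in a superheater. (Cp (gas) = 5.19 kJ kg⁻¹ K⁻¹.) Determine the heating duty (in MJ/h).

Q = ṁ·Cp·ΔT = 199.0 × 5.19 × (156 − 79.9) = 78597 kJ/min
Converting: 78597 / 60 s = 1309.9 kW
Heating duty = 4715.8 MJ/h

Q = 4720 MJ/h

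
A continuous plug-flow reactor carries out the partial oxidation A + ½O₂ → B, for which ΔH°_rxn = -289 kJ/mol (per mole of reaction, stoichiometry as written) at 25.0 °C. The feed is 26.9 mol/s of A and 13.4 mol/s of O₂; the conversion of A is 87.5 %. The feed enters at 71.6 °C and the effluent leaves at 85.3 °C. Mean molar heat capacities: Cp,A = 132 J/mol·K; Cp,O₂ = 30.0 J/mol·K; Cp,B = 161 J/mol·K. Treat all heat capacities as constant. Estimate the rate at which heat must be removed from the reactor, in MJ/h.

Q_out = 24200 MJ/h

Extent of reaction ξ = 0.875 × 26.9 = 23.537 mol/s
Reaction term: ξ·ΔH°_rxn = 23.537 × -289 = -6802.3 kJ/s
Sensible, feed 71.6→25 °C: -184.2 kJ/s
Outlet flows (mol/s): A 3.3625, O₂ 1.6313, B 23.537
Sensible, products 25→85.3 °C: 258.22 kJ/s
Q = ΔH = -6728.3 kJ/s = -6728.3 kW
Heat removed = 24222 MJ/h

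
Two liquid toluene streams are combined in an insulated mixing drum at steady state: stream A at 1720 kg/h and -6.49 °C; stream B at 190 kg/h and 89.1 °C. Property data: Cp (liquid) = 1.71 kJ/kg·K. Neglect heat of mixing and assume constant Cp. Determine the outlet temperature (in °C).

T_out = 3.02 °C

Energy balance with Q = 0: Σ ṁᵢCp,ᵢ(T_out − Tᵢ) = 0
T_out = Σ ṁᵢCp,ᵢTᵢ / Σ ṁᵢCp,ᵢ
      = 9860.2 / 3266.1 = 3.019 °C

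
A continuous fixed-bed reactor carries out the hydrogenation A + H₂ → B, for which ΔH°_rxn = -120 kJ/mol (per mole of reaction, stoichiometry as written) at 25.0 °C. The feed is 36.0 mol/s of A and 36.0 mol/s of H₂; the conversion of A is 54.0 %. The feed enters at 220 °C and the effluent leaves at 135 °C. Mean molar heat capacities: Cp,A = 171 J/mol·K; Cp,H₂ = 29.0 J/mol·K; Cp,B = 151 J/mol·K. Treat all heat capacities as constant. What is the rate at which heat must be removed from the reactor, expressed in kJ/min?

Extent of reaction ξ = 0.540 × 36.0 = 19.44 mol/s
Reaction term: ξ·ΔH°_rxn = 19.44 × -120 = -2332.8 kJ/s
Sensible, feed 220→25 °C: -1404 kJ/s
Outlet flows (mol/s): A 16.56, H₂ 16.56, B 19.44
Sensible, products 25→135 °C: 687.22 kJ/s
Q = ΔH = -3049.6 kJ/s = -3049.6 kW
Heat removed = 182970 kJ/min

Q_out = 183000 kJ/min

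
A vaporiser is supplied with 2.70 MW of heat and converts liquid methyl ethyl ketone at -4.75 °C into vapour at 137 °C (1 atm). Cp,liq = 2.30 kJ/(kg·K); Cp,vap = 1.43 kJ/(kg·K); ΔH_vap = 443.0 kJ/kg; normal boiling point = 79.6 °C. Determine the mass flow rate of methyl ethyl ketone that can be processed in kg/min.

ṁ = 225 kg/min

Δh = 2.30×(79.6−-4.75) + 443.0 + 1.43×(137−79.6) = 719.09 kJ/kg
Q = 2.70 MW = 2700 kJ/s = 162000 kJ/min
ṁ = Q/Δh = 162000 / 719.09 = 225.29 kg/min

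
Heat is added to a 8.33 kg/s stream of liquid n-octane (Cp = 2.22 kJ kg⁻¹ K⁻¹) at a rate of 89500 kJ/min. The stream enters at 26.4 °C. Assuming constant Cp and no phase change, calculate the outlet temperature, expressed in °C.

T_out = 107 °C

Q = 89500 kJ/min = 1491.7 kJ/s
ΔT = Q/(ṁ·Cp) = 1491.7/(8.33×2.22) = 80.663 K
T_out = 26.4 + 80.663 = 107.06 °C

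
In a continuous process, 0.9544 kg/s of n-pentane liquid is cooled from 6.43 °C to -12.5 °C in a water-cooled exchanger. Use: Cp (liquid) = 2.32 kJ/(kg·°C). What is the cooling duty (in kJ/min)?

Q = ṁ·Cp·ΔT = 0.9544 × 2.32 × (-12.5 − 6.43) = -41.915 kJ/s
Cooling duty = 2514.9 kJ/min

Q_c = 2510 kJ/min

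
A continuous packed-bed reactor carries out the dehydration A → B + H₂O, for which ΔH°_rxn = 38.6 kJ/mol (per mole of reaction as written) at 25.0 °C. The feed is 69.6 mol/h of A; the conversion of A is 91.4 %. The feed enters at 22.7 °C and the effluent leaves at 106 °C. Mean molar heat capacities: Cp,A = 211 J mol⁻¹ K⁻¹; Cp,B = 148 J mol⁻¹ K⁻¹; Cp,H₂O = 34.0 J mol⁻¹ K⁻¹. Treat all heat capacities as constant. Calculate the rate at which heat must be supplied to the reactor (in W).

Q_in = 980 W

Extent of reaction ξ = 0.914 × 69.6 = 63.614 mol/h
Reaction term: ξ·ΔH°_rxn = 63.614 × 38.6 = 2455.5 kJ/h
Sensible, feed 22.7→25 °C: 33.777 kJ/h
Outlet flows (mol/h): A 5.9856, B 63.614, H₂O 63.614
Sensible, products 25→106 °C: 1040.1 kJ/h
Q = ΔH = 3529.4 kJ/h = 0.98039 kW
Heat supplied = 980.39 W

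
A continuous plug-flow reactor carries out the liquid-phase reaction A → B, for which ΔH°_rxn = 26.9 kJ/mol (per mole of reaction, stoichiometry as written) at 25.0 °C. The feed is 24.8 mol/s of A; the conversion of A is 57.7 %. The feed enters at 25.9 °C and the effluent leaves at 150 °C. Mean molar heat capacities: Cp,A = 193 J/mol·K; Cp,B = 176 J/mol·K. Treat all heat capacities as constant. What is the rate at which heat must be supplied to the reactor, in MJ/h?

Q_in = 3410 MJ/h

Extent of reaction ξ = 0.577 × 24.8 = 14.31 mol/s
Reaction term: ξ·ΔH°_rxn = 14.31 × 26.9 = 384.93 kJ/s
Sensible, feed 25.9→25 °C: -4.3078 kJ/s
Outlet flows (mol/s): A 10.49, B 14.31
Sensible, products 25→150 °C: 567.89 kJ/s
Q = ΔH = 948.51 kJ/s = 948.51 kW
Heat supplied = 3414.6 MJ/h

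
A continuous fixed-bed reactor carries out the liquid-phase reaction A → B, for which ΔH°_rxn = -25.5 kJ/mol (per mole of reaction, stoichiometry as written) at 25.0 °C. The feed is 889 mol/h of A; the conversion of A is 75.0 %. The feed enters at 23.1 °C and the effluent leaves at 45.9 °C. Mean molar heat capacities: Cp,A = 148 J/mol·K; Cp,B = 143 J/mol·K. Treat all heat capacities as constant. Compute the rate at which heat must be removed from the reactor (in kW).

Extent of reaction ξ = 0.750 × 889 = 666.75 mol/h
Reaction term: ξ·ΔH°_rxn = 666.75 × -25.5 = -17002 kJ/h
Sensible, feed 23.1→25 °C: 249.99 kJ/h
Outlet flows (mol/h): A 222.25, B 666.75
Sensible, products 25→45.9 °C: 2680.2 kJ/h
Q = ΔH = -14072 kJ/h = -3.9089 kW
Heat removed = 3.9089 kW

Q_out = 3.91 kW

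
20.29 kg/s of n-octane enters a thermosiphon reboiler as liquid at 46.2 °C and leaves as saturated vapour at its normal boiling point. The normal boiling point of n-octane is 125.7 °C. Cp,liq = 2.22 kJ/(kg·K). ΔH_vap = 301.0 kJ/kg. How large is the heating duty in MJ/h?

Q = 34900 MJ/h

liquid 46.2→125.7 °C: 176.49 kJ/kg
vaporisation at 125.7 °C: 301 kJ/kg
Δh = 176.49 + 301 = 477.49 kJ/kg
Q = ṁ·Δh = 20.29 kg/s × 477.49 kJ/kg = 9688.3 kJ/s
|Q| = 9688.3 kW = 34878 MJ/h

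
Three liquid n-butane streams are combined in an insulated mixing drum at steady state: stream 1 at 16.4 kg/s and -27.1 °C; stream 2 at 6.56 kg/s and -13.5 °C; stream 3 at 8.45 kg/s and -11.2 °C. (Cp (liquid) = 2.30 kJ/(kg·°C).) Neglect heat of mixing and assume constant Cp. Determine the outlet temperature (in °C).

T_out = -20.0 °C

Energy balance with Q = 0: Σ ṁᵢCp,ᵢ(T_out − Tᵢ) = 0
Σ ṁᵢCp,ᵢTᵢ = 16.4×2.30×-27.1 + 6.56×2.30×-13.5 + 8.45×2.30×-11.2 = -1443.6
Σ ṁᵢCp,ᵢ = 16.4×2.30 + 6.56×2.30 + 8.45×2.30 = 72.243
T_out = -1443.6 / 72.243 = -19.982 °C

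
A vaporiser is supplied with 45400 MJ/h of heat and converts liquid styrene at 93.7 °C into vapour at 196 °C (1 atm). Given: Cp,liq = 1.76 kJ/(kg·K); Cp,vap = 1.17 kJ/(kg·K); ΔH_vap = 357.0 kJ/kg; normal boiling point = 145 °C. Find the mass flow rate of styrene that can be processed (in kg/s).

ṁ = 24.9 kg/s

Δh = 1.76×(145−93.7) + 357.0 + 1.17×(196−145) = 506.96 kJ/kg
Q = 45400 MJ/h = 12611 kJ/s = 12611 kJ/s
ṁ = Q/Δh = 12611 / 506.96 = 24.876 kg/s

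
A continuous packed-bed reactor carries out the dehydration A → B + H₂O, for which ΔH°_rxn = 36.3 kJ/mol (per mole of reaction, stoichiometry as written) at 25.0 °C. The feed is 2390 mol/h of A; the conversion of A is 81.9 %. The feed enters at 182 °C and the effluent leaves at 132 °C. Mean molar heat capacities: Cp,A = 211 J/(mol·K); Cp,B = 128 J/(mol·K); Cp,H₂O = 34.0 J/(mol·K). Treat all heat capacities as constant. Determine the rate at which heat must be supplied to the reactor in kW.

Q_in = 9.88 kW

Extent of reaction ξ = 0.819 × 2390 = 1957.4 mol/h
Reaction term: ξ·ΔH°_rxn = 1957.4 × 36.3 = 71054 kJ/h
Sensible, feed 182→25 °C: -79174 kJ/h
Outlet flows (mol/h): A 432.59, B 1957.4, H₂O 1957.4
Sensible, products 25→132 °C: 43696 kJ/h
Q = ΔH = 35577 kJ/h = 9.8824 kW
Heat supplied = 9.8824 kW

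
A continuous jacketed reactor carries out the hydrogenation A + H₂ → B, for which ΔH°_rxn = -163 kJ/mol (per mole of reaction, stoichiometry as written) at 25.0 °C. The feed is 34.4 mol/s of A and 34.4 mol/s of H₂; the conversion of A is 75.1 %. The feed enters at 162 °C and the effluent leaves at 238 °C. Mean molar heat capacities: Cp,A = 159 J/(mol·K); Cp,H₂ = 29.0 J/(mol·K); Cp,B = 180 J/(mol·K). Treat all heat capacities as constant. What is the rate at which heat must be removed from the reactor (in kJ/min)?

Extent of reaction ξ = 0.751 × 34.4 = 25.834 mol/s
Reaction term: ξ·ΔH°_rxn = 25.834 × -163 = -4211 kJ/s
Sensible, feed 162→25 °C: -886.01 kJ/s
Outlet flows (mol/s): A 8.5656, H₂ 8.5656, B 25.834
Sensible, products 25→238 °C: 1333.5 kJ/s
Q = ΔH = -3763.5 kJ/s = -3763.5 kW
Heat removed = 225810 kJ/min

Q_out = 226000 kJ/min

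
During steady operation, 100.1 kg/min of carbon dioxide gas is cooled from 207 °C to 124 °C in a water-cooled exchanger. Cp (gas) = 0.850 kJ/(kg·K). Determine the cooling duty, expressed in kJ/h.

Q_c = 424000 kJ/h

Q = ṁ·Cp·ΔT = 100.1 × 0.850 × (124 − 207) = -7062.1 kJ/min
Converting: 7062.1 / 60 s = 117.7 kW
Cooling duty = 423720 kJ/h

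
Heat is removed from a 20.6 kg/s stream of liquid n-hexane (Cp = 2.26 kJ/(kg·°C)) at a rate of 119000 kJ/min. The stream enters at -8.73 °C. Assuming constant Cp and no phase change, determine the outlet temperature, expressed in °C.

Q = 119000 kJ/min = 1983.3 kJ/s
ΔT = Q/(ṁ·Cp) = 1983.3/(20.6×2.26) = 42.601 K
T_out = -8.73 − 42.601 = -51.331 °C

T_out = -51.3 °C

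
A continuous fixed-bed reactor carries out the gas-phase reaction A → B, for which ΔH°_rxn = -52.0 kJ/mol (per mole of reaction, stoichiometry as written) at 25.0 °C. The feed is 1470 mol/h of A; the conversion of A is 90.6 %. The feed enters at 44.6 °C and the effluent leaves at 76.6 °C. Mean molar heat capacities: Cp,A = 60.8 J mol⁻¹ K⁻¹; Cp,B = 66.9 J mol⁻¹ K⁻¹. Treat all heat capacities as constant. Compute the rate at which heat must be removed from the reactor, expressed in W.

Q_out = 18300 W

Extent of reaction ξ = 0.906 × 1470 = 1331.8 mol/h
Reaction term: ξ·ΔH°_rxn = 1331.8 × -52.0 = -69255 kJ/h
Sensible, feed 44.6→25 °C: -1751.8 kJ/h
Outlet flows (mol/h): A 138.18, B 1331.8
Sensible, products 25→76.6 °C: 5031 kJ/h
Q = ΔH = -65975 kJ/h = -18.327 kW
Heat removed = 18327 W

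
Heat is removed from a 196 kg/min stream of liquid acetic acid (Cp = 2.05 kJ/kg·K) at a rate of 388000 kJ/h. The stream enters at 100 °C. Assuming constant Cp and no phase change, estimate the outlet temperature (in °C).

T_out = 83.9 °C

Q = 388000 kJ/h = 6466.7 kJ/min
ΔT = Q/(ṁ·Cp) = 6466.7/(196×2.05) = 16.094 K
T_out = 100 − 16.094 = 83.906 °C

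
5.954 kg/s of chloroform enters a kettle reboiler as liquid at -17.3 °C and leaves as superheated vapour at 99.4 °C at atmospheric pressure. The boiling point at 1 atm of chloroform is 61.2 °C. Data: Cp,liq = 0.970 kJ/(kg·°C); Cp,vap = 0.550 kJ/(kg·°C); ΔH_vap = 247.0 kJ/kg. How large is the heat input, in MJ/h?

Q = 7380 MJ/h

liquid -17.3→61.2 °C: 76.145 kJ/kg
vaporisation at 61.2 °C: 247 kJ/kg
vapour 61.2→99.4 °C: 21.01 kJ/kg
Δh = 76.145 + 247 + 21.01 = 344.15 kJ/kg
Q = ṁ·Δh = 5.954 kg/s × 344.15 kJ/kg = 2049.1 kJ/s
|Q| = 2049.1 kW = 7376.8 MJ/h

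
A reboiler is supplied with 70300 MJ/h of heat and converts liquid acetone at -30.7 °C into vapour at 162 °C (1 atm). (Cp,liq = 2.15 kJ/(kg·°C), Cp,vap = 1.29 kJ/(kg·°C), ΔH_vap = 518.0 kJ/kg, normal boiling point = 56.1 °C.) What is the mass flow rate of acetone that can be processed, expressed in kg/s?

Δh = 2.15×(56.1−-30.7) + 518.0 + 1.29×(162−56.1) = 841.23 kJ/kg
Q = 70300 MJ/h = 19528 kJ/s = 19528 kJ/s
ṁ = Q/Δh = 19528 / 841.23 = 23.213 kg/s

ṁ = 23.2 kg/s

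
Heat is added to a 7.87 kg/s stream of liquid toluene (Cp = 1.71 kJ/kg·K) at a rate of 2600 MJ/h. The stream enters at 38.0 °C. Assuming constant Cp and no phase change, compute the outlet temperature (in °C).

Q = 2600 MJ/h = 722.22 kJ/s
ΔT = Q/(ṁ·Cp) = 722.22/(7.87×1.71) = 53.666 K
T_out = 38.0 + 53.666 = 91.666 °C

T_out = 91.7 °C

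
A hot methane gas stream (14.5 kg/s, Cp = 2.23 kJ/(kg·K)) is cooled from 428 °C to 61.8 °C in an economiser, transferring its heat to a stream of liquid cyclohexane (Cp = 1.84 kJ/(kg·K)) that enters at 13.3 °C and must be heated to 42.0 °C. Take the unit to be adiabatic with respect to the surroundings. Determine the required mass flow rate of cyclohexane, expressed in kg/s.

Heat released by hot stream: Q = 14.5 × 2.23 × (428 − 61.8) = 11841 kJ/s
Energy balance on cold side (adiabatic exchanger): Q = ṁ_c·Cp_c·(T_c,out − T_c,in)
ṁ_c = 11841 / [1.84 × (42.0 − 13.3)] = 224.23 kg/s

ṁ_c = 224 kg/s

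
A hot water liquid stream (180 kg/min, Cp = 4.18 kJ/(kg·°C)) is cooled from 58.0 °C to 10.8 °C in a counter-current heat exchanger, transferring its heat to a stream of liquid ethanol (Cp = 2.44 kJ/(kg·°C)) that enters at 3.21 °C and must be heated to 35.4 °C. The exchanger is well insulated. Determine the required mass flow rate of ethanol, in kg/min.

Heat released by hot stream: Q = 180 × 4.18 × (58.0 − 10.8) = 35513 kJ/min
Energy balance on cold side (adiabatic exchanger): Q = ṁ_c·Cp_c·(T_c,out − T_c,in)
ṁ_c = 35513 / [2.44 × (35.4 − 3.21)] = 452.15 kg/min

ṁ_c = 452 kg/min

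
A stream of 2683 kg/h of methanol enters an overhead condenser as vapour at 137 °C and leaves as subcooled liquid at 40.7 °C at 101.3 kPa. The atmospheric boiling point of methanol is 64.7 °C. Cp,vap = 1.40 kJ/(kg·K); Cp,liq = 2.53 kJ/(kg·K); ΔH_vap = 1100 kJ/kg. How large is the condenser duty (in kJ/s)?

Q_c = 940 kJ/s

vapour 137→64.7 °C: -101.22 kJ/kg
condensation at 64.7 °C: -1100 kJ/kg
liquid 64.7→40.7 °C: -60.72 kJ/kg
Δh = -101.22 + -1100 + -60.72 = -1261.9 kJ/kg
Q = ṁ·Δh = 2683 kg/h × -1261.9 kJ/kg = -3.3858e+06 kJ/h
|Q| = 940.5 kW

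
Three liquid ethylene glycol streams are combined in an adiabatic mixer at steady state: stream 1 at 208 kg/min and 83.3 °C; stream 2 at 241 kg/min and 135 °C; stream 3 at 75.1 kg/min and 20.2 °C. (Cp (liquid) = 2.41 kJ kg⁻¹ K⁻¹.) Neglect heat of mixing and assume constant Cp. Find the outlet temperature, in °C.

T_out = 98.0 °C

Adiabatic, steady state ⇒ Σ ṁᵢCp,ᵢ(T_out − Tᵢ) = 0
Σ ṁᵢCp,ᵢTᵢ = 208×2.41×83.3 + 241×2.41×135 + 75.1×2.41×20.2 = 123820
Σ ṁᵢCp,ᵢ = 208×2.41 + 241×2.41 + 75.1×2.41 = 1263.1
T_out = 123820 / 1263.1 = 98.032 °C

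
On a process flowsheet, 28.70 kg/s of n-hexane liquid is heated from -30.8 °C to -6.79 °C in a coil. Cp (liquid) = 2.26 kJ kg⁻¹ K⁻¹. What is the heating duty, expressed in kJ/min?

Q = 93400 kJ/min

Q = ṁ·Cp·ΔT = 28.70 × 2.26 × (-6.79 − -30.8) = 1557.3 kJ/s
Heating duty = 93440 kJ/min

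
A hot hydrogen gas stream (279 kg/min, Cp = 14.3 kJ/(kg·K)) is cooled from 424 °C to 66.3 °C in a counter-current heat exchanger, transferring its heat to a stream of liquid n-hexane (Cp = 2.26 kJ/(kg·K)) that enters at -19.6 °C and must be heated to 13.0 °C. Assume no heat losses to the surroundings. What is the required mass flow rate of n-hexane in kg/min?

ṁ_c = 19400 kg/min

Heat released by hot stream: Q = 279 × 14.3 × (424 − 66.3) = 1.4271e+06 kJ/min
Energy balance on cold side (adiabatic exchanger): Q = ṁ_c·Cp_c·(T_c,out − T_c,in)
ṁ_c = 1.4271e+06 / [2.26 × (13.0 − -19.6)] = 19370 kg/min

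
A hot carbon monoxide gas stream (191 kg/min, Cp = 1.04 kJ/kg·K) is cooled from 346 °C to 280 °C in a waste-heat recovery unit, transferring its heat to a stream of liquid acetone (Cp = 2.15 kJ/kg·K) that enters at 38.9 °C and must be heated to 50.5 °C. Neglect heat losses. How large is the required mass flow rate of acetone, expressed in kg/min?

Heat released by hot stream: Q = 191 × 1.04 × (346 − 280) = 13110 kJ/min
Energy balance on cold side (adiabatic exchanger): Q = ṁ_c·Cp_c·(T_c,out − T_c,in)
ṁ_c = 13110 / [2.15 × (50.5 − 38.9)] = 525.67 kg/min

ṁ_c = 526 kg/min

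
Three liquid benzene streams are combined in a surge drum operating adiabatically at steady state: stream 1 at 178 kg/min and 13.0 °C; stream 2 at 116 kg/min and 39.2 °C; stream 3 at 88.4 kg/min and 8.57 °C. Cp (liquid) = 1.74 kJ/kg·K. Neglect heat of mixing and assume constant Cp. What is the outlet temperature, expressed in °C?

No heat crosses the boundary, so H_out = H_in.
Σ ṁᵢCp,ᵢTᵢ = 178×1.74×13.0 + 116×1.74×39.2 + 88.4×1.74×8.57 = 13257
Σ ṁᵢCp,ᵢ = 178×1.74 + 116×1.74 + 88.4×1.74 = 665.38
T_out = 13257 / 665.38 = 19.924 °C

T_out = 19.9 °C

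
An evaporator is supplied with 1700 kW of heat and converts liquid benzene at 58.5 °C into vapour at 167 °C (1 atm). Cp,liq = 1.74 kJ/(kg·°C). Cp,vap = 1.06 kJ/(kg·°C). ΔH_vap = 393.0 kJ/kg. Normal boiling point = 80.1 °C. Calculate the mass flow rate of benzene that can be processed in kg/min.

ṁ = 195 kg/min

Δh = 1.74×(80.1−58.5) + 393.0 + 1.06×(167−80.1) = 522.7 kJ/kg
Q = 1700 kW = 1700 kJ/s = 102000 kJ/min
ṁ = Q/Δh = 102000 / 522.7 = 195.14 kg/min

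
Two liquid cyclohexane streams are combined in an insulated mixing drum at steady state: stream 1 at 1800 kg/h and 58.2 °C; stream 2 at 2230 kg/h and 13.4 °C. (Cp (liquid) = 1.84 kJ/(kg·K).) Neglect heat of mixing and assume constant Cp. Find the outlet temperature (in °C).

T_out = 33.4 °C

No heat crosses the boundary, so H_out = H_in.
Σ ṁᵢCp,ᵢTᵢ = 1800×1.84×58.2 + 2230×1.84×13.4 = 247740
Σ ṁᵢCp,ᵢ = 1800×1.84 + 2230×1.84 = 7415.2
T_out = 247740 / 7415.2 = 33.41 °C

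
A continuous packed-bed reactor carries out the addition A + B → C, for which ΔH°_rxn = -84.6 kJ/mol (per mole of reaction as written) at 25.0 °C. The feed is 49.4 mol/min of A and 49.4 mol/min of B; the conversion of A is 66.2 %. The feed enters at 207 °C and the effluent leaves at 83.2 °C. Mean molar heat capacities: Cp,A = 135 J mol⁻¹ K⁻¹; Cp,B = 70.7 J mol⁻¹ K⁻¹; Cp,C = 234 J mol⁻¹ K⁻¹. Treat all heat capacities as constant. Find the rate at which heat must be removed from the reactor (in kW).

Q_out = 66.2 kW

Extent of reaction ξ = 0.662 × 49.4 = 32.703 mol/min
Reaction term: ξ·ΔH°_rxn = 32.703 × -84.6 = -2766.7 kJ/min
Sensible, feed 207→25 °C: -1849.4 kJ/min
Outlet flows (mol/min): A 16.697, B 16.697, C 32.703
Sensible, products 25→83.2 °C: 645.27 kJ/min
Q = ΔH = -3970.8 kJ/min = -66.18 kW
Heat removed = 66.18 kW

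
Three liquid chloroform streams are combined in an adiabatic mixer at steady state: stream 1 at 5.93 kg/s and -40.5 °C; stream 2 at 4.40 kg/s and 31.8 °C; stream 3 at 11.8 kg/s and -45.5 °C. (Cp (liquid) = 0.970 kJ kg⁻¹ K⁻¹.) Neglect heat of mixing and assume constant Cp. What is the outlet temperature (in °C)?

T_out = -28.8 °C

No heat crosses the boundary, so H_out = H_in.
T_out = Σ ṁᵢCp,ᵢTᵢ / Σ ṁᵢCp,ᵢ
      = -618.03 / 21.466 = -28.791 °C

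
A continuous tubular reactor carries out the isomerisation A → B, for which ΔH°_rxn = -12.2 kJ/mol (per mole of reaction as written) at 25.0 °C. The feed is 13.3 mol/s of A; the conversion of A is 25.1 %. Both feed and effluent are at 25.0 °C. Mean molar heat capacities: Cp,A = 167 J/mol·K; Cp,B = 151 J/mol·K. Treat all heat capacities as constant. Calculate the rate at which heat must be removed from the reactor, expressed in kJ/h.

Q_out = 147000 kJ/h

Extent of reaction ξ = 0.251 × 13.3 = 3.3383 mol/s
Reaction term: ξ·ΔH°_rxn = 3.3383 × -12.2 = -40.727 kJ/s
Q = ΔH = -40.727 kJ/s = -40.727 kW
Heat removed = 146620 kJ/h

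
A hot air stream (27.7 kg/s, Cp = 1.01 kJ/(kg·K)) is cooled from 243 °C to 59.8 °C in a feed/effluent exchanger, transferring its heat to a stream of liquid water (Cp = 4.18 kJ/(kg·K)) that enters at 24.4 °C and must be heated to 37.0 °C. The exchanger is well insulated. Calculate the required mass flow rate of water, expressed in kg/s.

ṁ_c = 97.3 kg/s

Heat released by hot stream: Q = 27.7 × 1.01 × (243 − 59.8) = 5125.4 kJ/s
Energy balance on cold side (adiabatic exchanger): Q = ṁ_c·Cp_c·(T_c,out − T_c,in)
ṁ_c = 5125.4 / [4.18 × (37.0 − 24.4)] = 97.315 kg/s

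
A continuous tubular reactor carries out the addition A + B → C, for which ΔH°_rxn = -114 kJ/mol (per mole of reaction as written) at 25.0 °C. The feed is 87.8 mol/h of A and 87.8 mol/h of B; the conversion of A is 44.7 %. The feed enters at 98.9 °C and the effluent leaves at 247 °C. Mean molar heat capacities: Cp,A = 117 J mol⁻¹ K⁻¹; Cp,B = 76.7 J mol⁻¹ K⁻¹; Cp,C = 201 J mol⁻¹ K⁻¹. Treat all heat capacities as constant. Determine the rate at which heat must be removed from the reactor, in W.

Q_out = 525 W

Extent of reaction ξ = 0.447 × 87.8 = 39.247 mol/h
Reaction term: ξ·ΔH°_rxn = 39.247 × -114 = -4474.1 kJ/h
Sensible, feed 98.9→25 °C: -1256.8 kJ/h
Outlet flows (mol/h): A 48.553, B 48.553, C 39.247
Sensible, products 25→247 °C: 3839.1 kJ/h
Q = ΔH = -1891.8 kJ/h = -0.5255 kW
Heat removed = 525.5 W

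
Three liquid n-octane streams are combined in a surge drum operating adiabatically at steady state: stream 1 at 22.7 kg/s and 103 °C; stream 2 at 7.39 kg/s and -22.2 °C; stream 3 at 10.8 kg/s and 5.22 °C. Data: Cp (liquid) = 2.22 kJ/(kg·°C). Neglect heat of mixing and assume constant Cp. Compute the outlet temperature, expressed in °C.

No heat crosses the boundary, so H_out = H_in.
Σ ṁᵢCp,ᵢTᵢ = 22.7×2.22×103 + 7.39×2.22×-22.2 + 10.8×2.22×5.22 = 4951.5
Σ ṁᵢCp,ᵢ = 22.7×2.22 + 7.39×2.22 + 10.8×2.22 = 90.776
T_out = 4951.5 / 90.776 = 54.547 °C

T_out = 54.5 °C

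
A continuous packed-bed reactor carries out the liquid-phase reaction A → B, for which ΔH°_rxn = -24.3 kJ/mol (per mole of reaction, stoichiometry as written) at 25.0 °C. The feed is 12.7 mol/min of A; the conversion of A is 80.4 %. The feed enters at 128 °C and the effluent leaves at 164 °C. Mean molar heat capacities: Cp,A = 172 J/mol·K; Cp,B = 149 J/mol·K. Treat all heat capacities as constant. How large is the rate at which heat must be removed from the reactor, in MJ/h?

Q_out = 12.1 MJ/h

Extent of reaction ξ = 0.804 × 12.7 = 10.211 mol/min
Reaction term: ξ·ΔH°_rxn = 10.211 × -24.3 = -248.12 kJ/min
Sensible, feed 128→25 °C: -224.99 kJ/min
Outlet flows (mol/min): A 2.4892, B 10.211
Sensible, products 25→164 °C: 270.99 kJ/min
Q = ΔH = -202.13 kJ/min = -3.3688 kW
Heat removed = 12.128 MJ/h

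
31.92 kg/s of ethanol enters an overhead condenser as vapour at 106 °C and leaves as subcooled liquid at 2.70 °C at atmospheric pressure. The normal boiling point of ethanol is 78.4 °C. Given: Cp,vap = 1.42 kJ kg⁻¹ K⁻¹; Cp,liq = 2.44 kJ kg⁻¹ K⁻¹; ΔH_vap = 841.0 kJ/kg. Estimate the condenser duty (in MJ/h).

Q_c = 122000 MJ/h

vapour 106→78.4 °C: -39.192 kJ/kg
condensation at 78.4 °C: -841 kJ/kg
liquid 78.4→2.70 °C: -184.71 kJ/kg
Δh = -39.192 + -841 + -184.71 = -1064.9 kJ/kg
Q = ṁ·Δh = 31.92 kg/s × -1064.9 kJ/kg = -33992 kJ/s
|Q| = 33992 kW = 122370 MJ/h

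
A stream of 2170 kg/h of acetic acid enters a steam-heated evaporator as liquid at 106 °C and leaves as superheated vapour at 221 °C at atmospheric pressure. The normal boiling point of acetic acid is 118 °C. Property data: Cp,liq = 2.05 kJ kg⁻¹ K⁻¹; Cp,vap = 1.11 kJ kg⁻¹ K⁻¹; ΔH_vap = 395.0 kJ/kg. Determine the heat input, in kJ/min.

liquid 106→118 °C: 24.6 kJ/kg
vaporisation at 118 °C: 395 kJ/kg
vapour 118→221 °C: 114.33 kJ/kg
Δh = 24.6 + 395 + 114.33 = 533.93 kJ/kg
Q = ṁ·Δh = 2170 kg/h × 533.93 kJ/kg = 1.1586e+06 kJ/h
|Q| = 321.84 kW = 19310 kJ/min

Q = 19300 kJ/min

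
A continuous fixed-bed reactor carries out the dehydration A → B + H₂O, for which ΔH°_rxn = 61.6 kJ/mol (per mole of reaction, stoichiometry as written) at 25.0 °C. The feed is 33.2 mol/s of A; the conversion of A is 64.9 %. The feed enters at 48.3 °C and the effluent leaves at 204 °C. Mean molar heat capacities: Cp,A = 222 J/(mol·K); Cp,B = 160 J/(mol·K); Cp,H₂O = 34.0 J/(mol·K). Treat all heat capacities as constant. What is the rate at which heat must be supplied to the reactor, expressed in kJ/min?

Q_in = 142000 kJ/min

Extent of reaction ξ = 0.649 × 33.2 = 21.547 mol/s
Reaction term: ξ·ΔH°_rxn = 21.547 × 61.6 = 1327.3 kJ/s
Sensible, feed 48.3→25 °C: -171.73 kJ/s
Outlet flows (mol/s): A 11.653, B 21.547, H₂O 21.547
Sensible, products 25→204 °C: 1211.3 kJ/s
Q = ΔH = 2366.9 kJ/s = 2366.9 kW
Heat supplied = 142010 kJ/min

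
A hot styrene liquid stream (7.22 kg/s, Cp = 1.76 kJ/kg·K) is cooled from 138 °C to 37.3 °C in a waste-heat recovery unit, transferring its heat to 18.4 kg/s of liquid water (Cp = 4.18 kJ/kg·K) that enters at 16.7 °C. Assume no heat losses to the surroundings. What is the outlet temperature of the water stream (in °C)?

T_c,out = 33.3 °C

Heat released by hot stream: Q = 7.22 × 1.76 × (138 − 37.3) = 1279.6 kJ/s
Energy balance on cold side (adiabatic exchanger): Q = ṁ_c·Cp_c·(T_c,out − T_c,in)
T_c,out = 16.7 + 1279.6/(18.4 × 4.18) = 33.337 °C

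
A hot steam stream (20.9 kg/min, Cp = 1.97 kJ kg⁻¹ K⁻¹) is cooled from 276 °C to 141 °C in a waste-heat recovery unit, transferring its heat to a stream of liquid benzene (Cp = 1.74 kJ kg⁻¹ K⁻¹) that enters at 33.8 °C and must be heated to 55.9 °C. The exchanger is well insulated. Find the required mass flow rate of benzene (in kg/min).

Heat released by hot stream: Q = 20.9 × 1.97 × (276 − 141) = 5558.4 kJ/min
Energy balance on cold side (adiabatic exchanger): Q = ṁ_c·Cp_c·(T_c,out − T_c,in)
ṁ_c = 5558.4 / [1.74 × (55.9 − 33.8)] = 144.55 kg/min

ṁ_c = 145 kg/min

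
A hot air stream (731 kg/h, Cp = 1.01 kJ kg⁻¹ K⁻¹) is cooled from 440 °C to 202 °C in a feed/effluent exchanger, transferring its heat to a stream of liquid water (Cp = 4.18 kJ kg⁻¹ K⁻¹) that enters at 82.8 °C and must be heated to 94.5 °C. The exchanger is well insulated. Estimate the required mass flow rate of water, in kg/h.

Heat released by hot stream: Q = 731 × 1.01 × (440 − 202) = 175720 kJ/h
Energy balance on cold side (adiabatic exchanger): Q = ṁ_c·Cp_c·(T_c,out − T_c,in)
ṁ_c = 175720 / [4.18 × (94.5 − 82.8)] = 3593 kg/h

ṁ_c = 3590 kg/h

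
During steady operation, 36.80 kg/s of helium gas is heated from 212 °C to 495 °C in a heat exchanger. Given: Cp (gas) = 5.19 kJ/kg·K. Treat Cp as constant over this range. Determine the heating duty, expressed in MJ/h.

Q = 195000 MJ/h

Q = ṁ·Cp·ΔT = 36.80 × 5.19 × (495 − 212) = 54051 kJ/s
Heating duty = 194580 MJ/h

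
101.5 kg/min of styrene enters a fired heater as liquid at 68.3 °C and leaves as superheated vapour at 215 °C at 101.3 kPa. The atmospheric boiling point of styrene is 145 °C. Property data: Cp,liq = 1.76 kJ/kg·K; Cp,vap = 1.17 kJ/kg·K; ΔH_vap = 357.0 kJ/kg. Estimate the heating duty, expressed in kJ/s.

liquid 68.3→145 °C: 134.99 kJ/kg
vaporisation at 145 °C: 357 kJ/kg
vapour 145→215 °C: 81.9 kJ/kg
Δh = 134.99 + 357 + 81.9 = 573.89 kJ/kg
Q = ṁ·Δh = 101.5 kg/min × 573.89 kJ/kg = 58250 kJ/min
|Q| = 970.83 kW

Q = 971 kJ/s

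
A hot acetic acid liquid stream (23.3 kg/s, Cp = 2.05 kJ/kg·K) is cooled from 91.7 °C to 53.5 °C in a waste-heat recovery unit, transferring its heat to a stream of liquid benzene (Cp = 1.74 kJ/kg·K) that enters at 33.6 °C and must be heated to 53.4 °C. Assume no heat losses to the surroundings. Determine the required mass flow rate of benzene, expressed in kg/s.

ṁ_c = 53.0 kg/s

Heat released by hot stream: Q = 23.3 × 2.05 × (91.7 − 53.5) = 1824.6 kJ/s
Energy balance on cold side (adiabatic exchanger): Q = ṁ_c·Cp_c·(T_c,out − T_c,in)
ṁ_c = 1824.6 / [1.74 × (53.4 − 33.6)] = 52.961 kg/s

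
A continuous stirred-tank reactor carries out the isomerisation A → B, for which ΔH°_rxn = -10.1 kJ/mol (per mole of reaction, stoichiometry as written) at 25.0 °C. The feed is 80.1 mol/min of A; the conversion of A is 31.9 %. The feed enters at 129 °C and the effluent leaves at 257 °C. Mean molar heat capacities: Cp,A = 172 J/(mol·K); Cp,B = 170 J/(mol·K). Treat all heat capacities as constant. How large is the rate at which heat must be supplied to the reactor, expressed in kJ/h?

Q_in = 89600 kJ/h

Extent of reaction ξ = 0.319 × 80.1 = 25.552 mol/min
Reaction term: ξ·ΔH°_rxn = 25.552 × -10.1 = -258.07 kJ/min
Sensible, feed 129→25 °C: -1432.8 kJ/min
Outlet flows (mol/min): A 54.548, B 25.552
Sensible, products 25→257 °C: 3184.5 kJ/min
Q = ΔH = 1493.6 kJ/min = 24.893 kW
Heat supplied = 89613 kJ/h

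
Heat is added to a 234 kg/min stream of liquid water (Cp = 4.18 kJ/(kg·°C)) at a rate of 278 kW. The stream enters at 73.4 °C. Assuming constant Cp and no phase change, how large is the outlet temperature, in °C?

Q = 278 kW = 16680 kJ/min
ΔT = Q/(ṁ·Cp) = 16680/(234×4.18) = 17.053 K
T_out = 73.4 + 17.053 = 90.453 °C

T_out = 90.5 °C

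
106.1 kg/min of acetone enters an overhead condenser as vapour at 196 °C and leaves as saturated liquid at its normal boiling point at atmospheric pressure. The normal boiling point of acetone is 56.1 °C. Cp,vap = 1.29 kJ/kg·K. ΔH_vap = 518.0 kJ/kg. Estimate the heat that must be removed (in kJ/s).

vapour 196→56.1 °C: -180.47 kJ/kg
condensation at 56.1 °C: -518 kJ/kg
Δh = -180.47 + -518 = -698.47 kJ/kg
Q = ṁ·Δh = 106.1 kg/min × -698.47 kJ/kg = -74108 kJ/min
|Q| = 1235.1 kW

Q_c = 1240 kJ/s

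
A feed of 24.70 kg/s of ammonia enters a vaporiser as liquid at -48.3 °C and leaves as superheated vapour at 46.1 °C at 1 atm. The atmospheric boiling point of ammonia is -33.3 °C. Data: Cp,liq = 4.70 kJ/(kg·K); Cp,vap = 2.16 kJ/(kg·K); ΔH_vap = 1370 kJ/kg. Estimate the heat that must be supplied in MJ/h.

Q = 143000 MJ/h

liquid -48.3→-33.3 °C: 70.5 kJ/kg
vaporisation at -33.3 °C: 1370 kJ/kg
vapour -33.3→46.1 °C: 171.5 kJ/kg
Δh = 70.5 + 1370 + 171.5 = 1612 kJ/kg
Q = ṁ·Δh = 24.70 kg/s × 1612 kJ/kg = 39816 kJ/s
|Q| = 39816 kW = 143340 MJ/h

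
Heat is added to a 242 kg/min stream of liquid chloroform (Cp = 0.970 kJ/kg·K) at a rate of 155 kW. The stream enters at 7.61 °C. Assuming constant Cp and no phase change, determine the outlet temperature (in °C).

Q = 155 kW = 9300 kJ/min
ΔT = Q/(ṁ·Cp) = 9300/(242×0.970) = 39.618 K
T_out = 7.61 + 39.618 = 47.228 °C

T_out = 47.2 °C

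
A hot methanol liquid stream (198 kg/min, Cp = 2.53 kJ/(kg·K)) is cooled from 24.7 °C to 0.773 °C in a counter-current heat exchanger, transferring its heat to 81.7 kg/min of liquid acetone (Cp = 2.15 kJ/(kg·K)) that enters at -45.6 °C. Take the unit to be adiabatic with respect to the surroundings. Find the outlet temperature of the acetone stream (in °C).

Heat released by hot stream: Q = 198 × 2.53 × (24.7 − 0.773) = 11986 kJ/min
Energy balance on cold side (adiabatic exchanger): Q = ṁ_c·Cp_c·(T_c,out − T_c,in)
T_c,out = -45.6 + 11986/(81.7 × 2.15) = 22.636 °C

T_c,out = 22.6 °C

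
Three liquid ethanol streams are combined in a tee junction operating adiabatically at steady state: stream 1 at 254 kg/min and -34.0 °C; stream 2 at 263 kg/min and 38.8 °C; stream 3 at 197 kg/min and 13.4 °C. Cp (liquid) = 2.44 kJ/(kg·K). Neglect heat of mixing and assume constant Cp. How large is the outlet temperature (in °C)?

No heat crosses the boundary, so H_out = H_in.
Σ ṁᵢCp,ᵢTᵢ = 254×2.44×-34.0 + 263×2.44×38.8 + 197×2.44×13.4 = 10268
Σ ṁᵢCp,ᵢ = 254×2.44 + 263×2.44 + 197×2.44 = 1742.2
T_out = 10268 / 1742.2 = 5.8938 °C

T_out = 5.89 °C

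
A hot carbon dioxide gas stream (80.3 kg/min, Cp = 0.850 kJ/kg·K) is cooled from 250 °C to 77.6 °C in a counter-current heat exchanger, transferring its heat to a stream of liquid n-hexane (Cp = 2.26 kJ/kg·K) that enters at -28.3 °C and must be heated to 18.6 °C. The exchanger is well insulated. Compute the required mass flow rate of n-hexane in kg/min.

Heat released by hot stream: Q = 80.3 × 0.850 × (250 − 77.6) = 11767 kJ/min
Energy balance on cold side (adiabatic exchanger): Q = ṁ_c·Cp_c·(T_c,out − T_c,in)
ṁ_c = 11767 / [2.26 × (18.6 − -28.3)] = 111.02 kg/min

ṁ_c = 111 kg/min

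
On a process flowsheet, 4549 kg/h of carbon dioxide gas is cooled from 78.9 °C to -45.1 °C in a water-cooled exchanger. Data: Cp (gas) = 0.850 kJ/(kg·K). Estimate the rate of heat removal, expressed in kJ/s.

Q = ṁ·Cp·ΔT = 4549 × 0.850 × (-45.1 − 78.9) = -479460 kJ/h
Converting: 479460 / 3600 s = 133.18 kW

Q_c = 133 kJ/s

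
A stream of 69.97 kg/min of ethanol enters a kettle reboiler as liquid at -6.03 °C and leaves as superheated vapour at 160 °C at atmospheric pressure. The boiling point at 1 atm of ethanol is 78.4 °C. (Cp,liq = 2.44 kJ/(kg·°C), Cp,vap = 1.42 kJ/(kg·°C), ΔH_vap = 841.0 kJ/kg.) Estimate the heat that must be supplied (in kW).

liquid -6.03→78.4 °C: 206.01 kJ/kg
vaporisation at 78.4 °C: 841 kJ/kg
vapour 78.4→160 °C: 115.87 kJ/kg
Δh = 206.01 + 841 + 115.87 = 1162.9 kJ/kg
Q = ṁ·Δh = 69.97 kg/min × 1162.9 kJ/kg = 81367 kJ/min
|Q| = 1356.1 kW

Q = 1360 kW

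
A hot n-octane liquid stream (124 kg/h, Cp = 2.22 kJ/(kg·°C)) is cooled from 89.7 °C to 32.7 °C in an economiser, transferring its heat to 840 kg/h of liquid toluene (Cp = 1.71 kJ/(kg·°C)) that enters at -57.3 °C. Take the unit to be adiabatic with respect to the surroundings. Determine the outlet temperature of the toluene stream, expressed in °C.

Heat released by hot stream: Q = 124 × 2.22 × (89.7 − 32.7) = 15691 kJ/h
Energy balance on cold side (adiabatic exchanger): Q = ṁ_c·Cp_c·(T_c,out − T_c,in)
T_c,out = -57.3 + 15691/(840 × 1.71) = -46.376 °C

T_c,out = -46.4 °C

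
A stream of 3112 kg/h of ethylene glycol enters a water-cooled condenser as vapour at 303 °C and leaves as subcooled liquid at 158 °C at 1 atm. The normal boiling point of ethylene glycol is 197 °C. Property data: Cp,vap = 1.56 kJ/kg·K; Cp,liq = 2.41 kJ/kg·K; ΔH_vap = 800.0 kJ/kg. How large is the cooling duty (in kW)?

vapour 303→197 °C: -165.36 kJ/kg
condensation at 197 °C: -800 kJ/kg
liquid 197→158 °C: -93.99 kJ/kg
Δh = -165.36 + -800 + -93.99 = -1059.3 kJ/kg
Q = ṁ·Δh = 3112 kg/h × -1059.3 kJ/kg = -3.2967e+06 kJ/h
|Q| = 915.75 kW

Q_c = 916 kW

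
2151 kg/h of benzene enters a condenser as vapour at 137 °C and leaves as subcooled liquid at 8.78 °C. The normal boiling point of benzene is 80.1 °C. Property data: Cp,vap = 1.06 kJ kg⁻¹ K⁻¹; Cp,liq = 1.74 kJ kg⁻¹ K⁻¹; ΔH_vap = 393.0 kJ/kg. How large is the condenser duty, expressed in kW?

Q_c = 345 kW

vapour 137→80.1 °C: -60.314 kJ/kg
condensation at 80.1 °C: -393 kJ/kg
liquid 80.1→8.78 °C: -124.1 kJ/kg
Δh = -60.314 + -393 + -124.1 = -577.41 kJ/kg
Q = ṁ·Δh = 2151 kg/h × -577.41 kJ/kg = -1.242e+06 kJ/h
|Q| = 345 kW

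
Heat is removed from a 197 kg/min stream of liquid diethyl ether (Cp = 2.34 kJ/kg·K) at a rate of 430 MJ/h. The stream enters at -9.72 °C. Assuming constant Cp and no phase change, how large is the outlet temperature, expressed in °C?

Q = 430 MJ/h = 7166.7 kJ/min
ΔT = Q/(ṁ·Cp) = 7166.7/(197×2.34) = 15.547 K
T_out = -9.72 − 15.547 = -25.267 °C

T_out = -25.3 °C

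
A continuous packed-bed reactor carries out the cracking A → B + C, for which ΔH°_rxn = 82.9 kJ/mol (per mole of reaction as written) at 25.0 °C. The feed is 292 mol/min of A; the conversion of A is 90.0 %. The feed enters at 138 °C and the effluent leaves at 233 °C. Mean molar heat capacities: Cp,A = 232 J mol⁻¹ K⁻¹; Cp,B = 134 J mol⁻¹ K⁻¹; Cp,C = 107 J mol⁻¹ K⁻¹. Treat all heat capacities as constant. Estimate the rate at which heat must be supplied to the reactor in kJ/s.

Extent of reaction ξ = 0.900 × 292 = 262.8 mol/min
Reaction term: ξ·ΔH°_rxn = 262.8 × 82.9 = 21786 kJ/min
Sensible, feed 138→25 °C: -7655.1 kJ/min
Outlet flows (mol/min): A 29.2, B 262.8, C 262.8
Sensible, products 25→233 °C: 14583 kJ/min
Q = ΔH = 28714 kJ/min = 478.56 kW
Heat supplied = 478.56 kJ/s

Q_in = 479 kJ/s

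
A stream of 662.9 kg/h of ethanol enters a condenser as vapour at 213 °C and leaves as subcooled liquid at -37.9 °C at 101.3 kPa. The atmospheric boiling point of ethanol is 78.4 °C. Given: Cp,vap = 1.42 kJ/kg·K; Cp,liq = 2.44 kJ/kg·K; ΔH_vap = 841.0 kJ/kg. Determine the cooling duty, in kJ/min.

vapour 213→78.4 °C: -191.13 kJ/kg
condensation at 78.4 °C: -841 kJ/kg
liquid 78.4→-37.9 °C: -283.77 kJ/kg
Δh = -191.13 + -841 + -283.77 = -1315.9 kJ/kg
Q = ṁ·Δh = 662.9 kg/h × -1315.9 kJ/kg = -872310 kJ/h
|Q| = 242.31 kW = 14539 kJ/min

Q_c = 14500 kJ/min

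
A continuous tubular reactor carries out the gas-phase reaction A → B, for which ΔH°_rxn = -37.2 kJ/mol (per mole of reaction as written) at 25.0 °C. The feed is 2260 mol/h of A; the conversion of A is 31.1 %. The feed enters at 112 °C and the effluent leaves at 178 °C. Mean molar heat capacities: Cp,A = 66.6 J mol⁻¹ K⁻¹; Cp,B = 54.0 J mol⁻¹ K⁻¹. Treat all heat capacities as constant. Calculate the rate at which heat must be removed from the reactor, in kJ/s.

Extent of reaction ξ = 0.311 × 2260 = 702.86 mol/h
Reaction term: ξ·ΔH°_rxn = 702.86 × -37.2 = -26146 kJ/h
Sensible, feed 112→25 °C: -13095 kJ/h
Outlet flows (mol/h): A 1557.1, B 702.86
Sensible, products 25→178 °C: 21674 kJ/h
Q = ΔH = -17567 kJ/h = -4.8798 kW
Heat removed = 4.8798 kJ/s

Q_out = 4.88 kJ/s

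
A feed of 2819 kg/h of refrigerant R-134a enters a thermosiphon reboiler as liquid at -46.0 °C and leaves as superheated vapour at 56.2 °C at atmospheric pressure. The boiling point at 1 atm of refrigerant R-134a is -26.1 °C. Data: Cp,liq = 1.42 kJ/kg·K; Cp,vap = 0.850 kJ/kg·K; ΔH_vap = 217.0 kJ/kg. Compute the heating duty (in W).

Q = 247000 W

liquid -46.0→-26.1 °C: 28.258 kJ/kg
vaporisation at -26.1 °C: 217 kJ/kg
vapour -26.1→56.2 °C: 69.955 kJ/kg
Δh = 28.258 + 217 + 69.955 = 315.21 kJ/kg
Q = ṁ·Δh = 2819 kg/h × 315.21 kJ/kg = 888590 kJ/h
|Q| = 246.83 kW = 246830 W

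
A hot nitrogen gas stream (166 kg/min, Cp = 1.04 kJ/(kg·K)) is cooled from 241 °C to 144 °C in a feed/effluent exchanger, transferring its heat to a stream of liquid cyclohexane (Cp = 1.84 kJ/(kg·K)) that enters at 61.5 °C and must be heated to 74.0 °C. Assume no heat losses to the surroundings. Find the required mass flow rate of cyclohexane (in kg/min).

Heat released by hot stream: Q = 166 × 1.04 × (241 − 144) = 16746 kJ/min
Energy balance on cold side (adiabatic exchanger): Q = ṁ_c·Cp_c·(T_c,out − T_c,in)
ṁ_c = 16746 / [1.84 × (74.0 − 61.5)] = 728.09 kg/min

ṁ_c = 728 kg/min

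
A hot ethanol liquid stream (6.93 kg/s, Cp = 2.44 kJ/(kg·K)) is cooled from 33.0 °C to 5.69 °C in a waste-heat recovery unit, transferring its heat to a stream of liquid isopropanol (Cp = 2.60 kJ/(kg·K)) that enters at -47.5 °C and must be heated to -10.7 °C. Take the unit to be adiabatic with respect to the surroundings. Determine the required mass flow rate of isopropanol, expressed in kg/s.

ṁ_c = 4.83 kg/s

Heat released by hot stream: Q = 6.93 × 2.44 × (33.0 − 5.69) = 461.79 kJ/s
Energy balance on cold side (adiabatic exchanger): Q = ṁ_c·Cp_c·(T_c,out − T_c,in)
ṁ_c = 461.79 / [2.60 × (-10.7 − -47.5)] = 4.8264 kg/s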